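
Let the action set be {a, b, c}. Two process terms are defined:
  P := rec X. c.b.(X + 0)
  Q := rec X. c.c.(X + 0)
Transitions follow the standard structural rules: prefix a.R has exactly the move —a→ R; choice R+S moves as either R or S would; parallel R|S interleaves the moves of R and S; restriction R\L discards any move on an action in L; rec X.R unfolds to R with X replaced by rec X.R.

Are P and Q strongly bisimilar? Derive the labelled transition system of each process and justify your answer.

LTS(P): 3 reachable states
  p0 = rec X. c.b.(X + 0) | -c-> p1
  p1 = b.((rec X. c.b.(X + 0)) + 0) | -b-> p2
  p2 = (rec X. c.b.(X + 0)) + 0 | -c-> p1
LTS(Q): 3 reachable states
  q0 = rec X. c.c.(X + 0) | -c-> q1
  q1 = c.((rec X. c.c.(X + 0)) + 0) | -c-> q2
  q2 = (rec X. c.c.(X + 0)) + 0 | -c-> q1
Partition-refinement fixed point:
  B0 = {p0, p2}
  B1 = {p1}
  B2 = {q0, q1, q2}
p0 ∈ B0, q0 ∈ B2 → different blocks

not bisimilar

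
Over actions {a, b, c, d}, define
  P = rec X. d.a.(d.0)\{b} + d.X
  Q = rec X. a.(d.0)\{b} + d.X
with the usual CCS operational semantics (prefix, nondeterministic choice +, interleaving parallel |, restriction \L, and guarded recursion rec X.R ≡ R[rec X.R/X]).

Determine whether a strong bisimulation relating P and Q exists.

not bisimilar

P's transition system — 4 states:
  u0 = rec X. d.a.(d.0)\{b} + d.X ⊢ --d--▸ u0, --d--▸ u1
  u1 = a.(d.0)\{b} ⊢ --a--▸ u2
  u2 = (d.0)\{b} ⊢ --d--▸ u3
  u3 = 0\{b} ⊢ stopped
Q's transition system — 3 states:
  v0 = rec X. a.(d.0)\{b} + d.X ⊢ --a--▸ v1, --d--▸ v0
  v1 = (d.0)\{b} ⊢ --d--▸ v2
  v2 = 0\{b} ⊢ stopped
Coarsest stable partition (strong bisimilarity classes):
  B0 = {u0}
  B1 = {u1}
  B2 = {u2, v1}
  B3 = {u3, v2}
  B4 = {v0}
u0 ∈ B0, v0 ∈ B4 → different blocks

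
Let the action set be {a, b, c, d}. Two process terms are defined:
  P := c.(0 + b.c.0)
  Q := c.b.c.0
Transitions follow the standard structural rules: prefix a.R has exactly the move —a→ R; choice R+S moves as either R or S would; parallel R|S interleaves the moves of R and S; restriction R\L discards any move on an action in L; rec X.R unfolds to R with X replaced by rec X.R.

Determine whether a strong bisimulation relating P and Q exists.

bisimilar

Reachable graph of P (4 states):
  p0 = c.(0 + b.c.0) :: -c-> p1
  p1 = 0 + b.c.0 :: -b-> p2
  p2 = c.0 :: -c-> p3
  p3 = 0 :: (no moves)
Reachable graph of Q (4 states):
  q0 = c.b.c.0 :: -c-> q1
  q1 = b.c.0 :: -b-> q2
  q2 = c.0 :: -c-> q3
  q3 = 0 :: (no moves)
Coarsest stable partition (strong bisimilarity classes):
  B0 = {p0, q0}
  B1 = {p1, q1}
  B2 = {p2, q2}
  B3 = {p3, q3}
p0 ∈ B0, q0 ∈ B0 → same block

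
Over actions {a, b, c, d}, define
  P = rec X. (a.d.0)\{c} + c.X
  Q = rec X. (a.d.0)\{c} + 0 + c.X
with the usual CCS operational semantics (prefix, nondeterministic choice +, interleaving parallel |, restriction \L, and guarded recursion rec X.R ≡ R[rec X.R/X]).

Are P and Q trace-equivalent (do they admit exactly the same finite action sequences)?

Reachable graph of P (3 states):
  u0 = rec X. (a.d.0)\{c} + c.X :: --a--▸ u1, --c--▸ u0
  u1 = (d.0)\{c} :: --d--▸ u2
  u2 = 0\{c} :: (no moves)
Reachable graph of Q (3 states):
  v0 = rec X. (a.d.0)\{c} + 0 + c.X :: --a--▸ v1, --c--▸ v0
  v1 = (d.0)\{c} :: --d--▸ v2
  v2 = 0\{c} :: (no moves)
Coarsest stable partition (strong bisimilarity classes):
  B0 = {u0, v0}
  B1 = {u1, v1}
  B2 = {u2, v2}
u0 ∈ B0, v0 ∈ B0 → same block
Bisimilar ⇒ trace-equivalent.

traces(P) = traces(Q)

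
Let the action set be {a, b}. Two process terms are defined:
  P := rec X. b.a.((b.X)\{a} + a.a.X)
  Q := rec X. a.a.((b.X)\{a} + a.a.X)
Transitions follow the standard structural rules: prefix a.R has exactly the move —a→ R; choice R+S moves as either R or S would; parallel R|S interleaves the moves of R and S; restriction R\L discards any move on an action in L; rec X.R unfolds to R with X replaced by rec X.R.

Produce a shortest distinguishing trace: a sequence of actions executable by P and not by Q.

Reachable graph of P (6 states):
  p0 = rec X. b.a.((b.X)\{a} + a.a.X) has moves =b=> p1
  p1 = a.((b.(rec X. b.a.((b.X)\{a} + a.a.X)))\{a} + a.a.(rec X. b.a.((b.X)\{a} + a.a.X))) has moves =a=> p2
  p2 = (b.(rec X. b.a.((b.X)\{a} + a.a.X)))\{a} + a.a.(rec X. b.a.((b.X)\{a} + a.a.X)) has moves =a=> p3, =b=> p4
  p3 = a.(rec X. b.a.((b.X)\{a} + a.a.X)) has moves =a=> p0
  p4 = (rec X. b.a.((b.X)\{a} + a.a.X))\{a} has moves =b=> p5
  p5 = (a.((b.(rec X. b.a.((b.X)\{a} + a.a.X)))\{a} + a.a.(rec X. b.a.((b.X)\{a} + a.a.X))))\{a} has moves (no moves)
Reachable graph of Q (5 states):
  q0 = rec X. a.a.((b.X)\{a} + a.a.X) has moves =a=> q1
  q1 = a.((b.(rec X. a.a.((b.X)\{a} + a.a.X)))\{a} + a.a.(rec X. a.a.((b.X)\{a} + a.a.X))) has moves =a=> q2
  q2 = (b.(rec X. a.a.((b.X)\{a} + a.a.X)))\{a} + a.a.(rec X. a.a.((b.X)\{a} + a.a.X)) has moves =a=> q3, =b=> q4
  q3 = a.(rec X. a.a.((b.X)\{a} + a.a.X)) has moves =a=> q0
  q4 = (rec X. a.a.((b.X)\{a} + a.a.X))\{a} has moves (no moves)
Executing b from P (initial set {p0}):
  after b @ step 1: {p1}
  — P admits the full trace.
Executing b from Q (initial set {q0}):
  after b @ step 1: ∅ (Q stuck)

b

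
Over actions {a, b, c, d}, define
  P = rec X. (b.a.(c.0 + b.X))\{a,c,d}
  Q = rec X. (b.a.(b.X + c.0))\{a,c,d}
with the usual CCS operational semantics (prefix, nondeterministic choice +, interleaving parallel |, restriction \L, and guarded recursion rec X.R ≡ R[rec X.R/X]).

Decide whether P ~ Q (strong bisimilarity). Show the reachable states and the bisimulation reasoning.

P's transition system — 2 states:
  u0 = rec X. (b.a.(c.0 + b.X))\{a,c,d} | —b→ u1
  u1 = (a.(c.0 + b.(rec X. (b.a.(c.0 + b.X))\{a,c,d})))\{a,c,d} | (no moves)
Q's transition system — 2 states:
  v0 = rec X. (b.a.(b.X + c.0))\{a,c,d} | —b→ v1
  v1 = (a.(b.(rec X. (b.a.(b.X + c.0))\{a,c,d}) + c.0))\{a,c,d} | (no moves)
Coarsest stable partition (strong bisimilarity classes):
  B0 = {u0, v0}
  B1 = {u1, v1}
u0 ∈ B0, v0 ∈ B0 → same block

P ~ Q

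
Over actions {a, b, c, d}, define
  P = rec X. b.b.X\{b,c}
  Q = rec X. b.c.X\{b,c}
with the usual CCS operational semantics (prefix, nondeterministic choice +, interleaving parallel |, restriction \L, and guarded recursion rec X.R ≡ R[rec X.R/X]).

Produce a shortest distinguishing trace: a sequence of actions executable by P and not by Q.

bb

LTS(P): 3 reachable states
  s0 = rec X. b.b.X\{b,c} → -b-> s1
  s1 = b.(rec X. b.b.X\{b,c})\{b,c} → -b-> s2
  s2 = (rec X. b.b.X\{b,c})\{b,c} → ·
LTS(Q): 3 reachable states
  t0 = rec X. b.c.X\{b,c} → -b-> t1
  t1 = c.(rec X. b.c.X\{b,c})\{b,c} → -c-> t2
  t2 = (rec X. b.c.X\{b,c})\{b,c} → ·
Run σ = ⟨bb⟩ on P: start {s0}
  [1] b ⇒ {s1}
  [2] b ⇒ {s2}
  — P admits the full trace.
Run σ = ⟨bb⟩ on Q: start {t0}
  [1] b ⇒ {t1}
  [2] b ⇒ no successor for Q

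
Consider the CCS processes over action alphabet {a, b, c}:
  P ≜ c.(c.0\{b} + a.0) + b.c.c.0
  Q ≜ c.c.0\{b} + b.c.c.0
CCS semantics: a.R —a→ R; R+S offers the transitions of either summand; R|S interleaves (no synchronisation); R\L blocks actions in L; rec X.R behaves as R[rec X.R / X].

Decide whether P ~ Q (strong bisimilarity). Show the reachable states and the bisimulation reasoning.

not bisimilar

P's transition system — 6 states:
  s0 = c.(c.0\{b} + a.0) + b.c.c.0 → —b→ s1, —c→ s2
  s1 = c.c.0 → —c→ s3
  s2 = c.0\{b} + a.0 → —a→ s4, —c→ s5
  s3 = c.0 → —c→ s4
  s4 = 0 → (no moves)
  s5 = 0\{b} → (no moves)
Q's transition system — 6 states:
  t0 = c.c.0\{b} + b.c.c.0 → —b→ t1, —c→ t2
  t1 = c.c.0 → —c→ t3
  t2 = c.0\{b} → —c→ t4
  t3 = c.0 → —c→ t5
  t4 = 0\{b} → (no moves)
  t5 = 0 → (no moves)
Partition-refinement fixed point:
  B0 = {s0}
  B1 = {s2}
  B2 = {s4, s5, t4, t5}
  B3 = {s1, t1}
  B4 = {s3, t2, t3}
  B5 = {t0}
s0 ∈ B0, t0 ∈ B5 → different blocks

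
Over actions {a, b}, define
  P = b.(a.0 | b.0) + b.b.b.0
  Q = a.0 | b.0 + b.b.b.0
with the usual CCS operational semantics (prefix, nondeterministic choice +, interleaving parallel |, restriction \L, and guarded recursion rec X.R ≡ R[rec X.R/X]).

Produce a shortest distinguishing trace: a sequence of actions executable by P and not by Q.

Reachable graph of P (8 states):
  m0 = b.(a.0 | b.0) + b.b.b.0 has moves ··b··> m1, ··b··> m2
  m1 = a.0 | b.0 has moves ··a··> m3, ··b··> m4
  m2 = b.b.0 has moves ··b··> m5
  m3 = 0 | b.0 has moves ··b··> m6
  m4 = a.0 | 0 has moves ··a··> m6
  m5 = b.0 has moves ··b··> m7
  m6 = 0 | 0 has moves ·
  m7 = 0 has moves ·
Reachable graph of Q (7 states):
  n0 = a.0 | b.0 + b.b.b.0 has moves ··a··> n1, ··b··> n2, ··b··> n3
  n1 = 0 | b.0 has moves ··b··> n4
  n2 = a.0 | 0 has moves ··a··> n4
  n3 = b.b.0 has moves ··b··> n5
  n4 = 0 | 0 has moves ·
  n5 = b.0 has moves ··b··> n6
  n6 = 0 has moves ·
Executing bab from P (initial set {m0}):
  after b @ step 1: {m1, m2}
  after a @ step 2: {m3}
  after b @ step 3: {m6}
  ✓ P
Executing bab from Q (initial set {n0}):
  after b @ step 1: {n2, n3}
  after a @ step 2: {n4}
  after b @ step 3: ∅  — Q cannot continue

bab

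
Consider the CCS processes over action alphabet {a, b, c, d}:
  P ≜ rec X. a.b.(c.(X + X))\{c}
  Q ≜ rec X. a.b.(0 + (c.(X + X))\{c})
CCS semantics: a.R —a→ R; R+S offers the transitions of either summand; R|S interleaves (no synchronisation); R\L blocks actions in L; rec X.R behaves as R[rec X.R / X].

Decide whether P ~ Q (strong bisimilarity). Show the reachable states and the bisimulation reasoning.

P ~ Q

P's transition system — 3 states:
  u0 = rec X. a.b.(c.(X + X))\{c} → =a=> u1
  u1 = b.(c.((rec X. a.b.(c.(X + X))\{c}) + (rec X. a.b.(c.(X + X))\{c})))\{c} → =b=> u2
  u2 = (c.((rec X. a.b.(c.(X + X))\{c}) + (rec X. a.b.(c.(X + X))\{c})))\{c} → (no moves)
Q's transition system — 3 states:
  v0 = rec X. a.b.(0 + (c.(X + X))\{c}) → =a=> v1
  v1 = b.(0 + (c.((rec X. a.b.(0 + (c.(X + X))\{c})) + (rec X. a.b.(0 + (c.(X + X))\{c}))))\{c}) → =b=> v2
  v2 = 0 + (c.((rec X. a.b.(0 + (c.(X + X))\{c})) + (rec X. a.b.(0 + (c.(X + X))\{c}))))\{c} → (no moves)
Bisimilarity quotient blocks:
  B0 = {u0, v0}
  B1 = {u1, v1}
  B2 = {u2, v2}
u0 ∈ B0, v0 ∈ B0 → same block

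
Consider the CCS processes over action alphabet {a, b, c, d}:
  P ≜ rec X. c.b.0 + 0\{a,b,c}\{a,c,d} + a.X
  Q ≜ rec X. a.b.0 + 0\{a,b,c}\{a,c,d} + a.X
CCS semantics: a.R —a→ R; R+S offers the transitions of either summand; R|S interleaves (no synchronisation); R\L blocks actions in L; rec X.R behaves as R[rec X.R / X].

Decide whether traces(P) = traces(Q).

P's transition system — 3 states:
  u0 = rec X. c.b.0 + 0\{a,b,c}\{a,c,d} + a.X | --a--▸ u0, --c--▸ u1
  u1 = b.0 | --b--▸ u2
  u2 = 0 | ·
Q's transition system — 3 states:
  v0 = rec X. a.b.0 + 0\{a,b,c}\{a,c,d} + a.X | --a--▸ v0, --a--▸ v1
  v1 = b.0 | --b--▸ v2
  v2 = 0 | ·
Trace ⟨c⟩ through P, begin at {u0}:
  after c @ step 1: {u1}
  ✓ P
Trace ⟨c⟩ through Q, begin at {v0}:
  after c @ step 1: ∅  — Q cannot continue

NO — witness ⟨c⟩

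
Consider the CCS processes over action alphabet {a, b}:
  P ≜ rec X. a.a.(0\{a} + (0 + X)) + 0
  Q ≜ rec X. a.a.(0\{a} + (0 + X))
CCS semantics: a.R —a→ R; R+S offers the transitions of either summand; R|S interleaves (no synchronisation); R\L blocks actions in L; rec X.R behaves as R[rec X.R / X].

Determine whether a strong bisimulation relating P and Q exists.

YES

Reachable graph of P (3 states):
  m0 = rec X. a.a.(0\{a} + (0 + X)) + 0 ⊢ ··a··> m1
  m1 = a.(0\{a} + (0 + (rec X. a.a.(0\{a} + (0 + X)) + 0))) ⊢ ··a··> m2
  m2 = 0\{a} + (0 + (rec X. a.a.(0\{a} + (0 + X)) + 0)) ⊢ ··a··> m1
Reachable graph of Q (3 states):
  n0 = rec X. a.a.(0\{a} + (0 + X)) ⊢ ··a··> n1
  n1 = a.(0\{a} + (0 + (rec X. a.a.(0\{a} + (0 + X))))) ⊢ ··a··> n2
  n2 = 0\{a} + (0 + (rec X. a.a.(0\{a} + (0 + X)))) ⊢ ··a··> n1
Bisimilarity quotient blocks:
  B0 = {m0, m1, m2, n0, n1, n2}
m0 ∈ B0, n0 ∈ B0 → same block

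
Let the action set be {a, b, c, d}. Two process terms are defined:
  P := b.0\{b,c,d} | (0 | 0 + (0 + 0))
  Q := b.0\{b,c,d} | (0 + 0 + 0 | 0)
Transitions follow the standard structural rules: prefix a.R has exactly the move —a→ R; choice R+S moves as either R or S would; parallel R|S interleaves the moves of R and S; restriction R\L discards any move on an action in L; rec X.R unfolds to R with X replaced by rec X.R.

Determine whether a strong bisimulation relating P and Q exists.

Reachable graph of P (2 states):
  s0 = b.0\{b,c,d} | (0 | 0 + (0 + 0)) → =b=> s1
  s1 = 0\{b,c,d} | (0 | 0 + (0 + 0)) → ·
Reachable graph of Q (2 states):
  t0 = b.0\{b,c,d} | (0 + 0 + 0 | 0) → =b=> t1
  t1 = 0\{b,c,d} | (0 + 0 + 0 | 0) → ·
Coarsest stable partition (strong bisimilarity classes):
  B0 = {s0, t0}
  B1 = {s1, t1}
s0 ∈ B0, t0 ∈ B0 → same block

P ~ Q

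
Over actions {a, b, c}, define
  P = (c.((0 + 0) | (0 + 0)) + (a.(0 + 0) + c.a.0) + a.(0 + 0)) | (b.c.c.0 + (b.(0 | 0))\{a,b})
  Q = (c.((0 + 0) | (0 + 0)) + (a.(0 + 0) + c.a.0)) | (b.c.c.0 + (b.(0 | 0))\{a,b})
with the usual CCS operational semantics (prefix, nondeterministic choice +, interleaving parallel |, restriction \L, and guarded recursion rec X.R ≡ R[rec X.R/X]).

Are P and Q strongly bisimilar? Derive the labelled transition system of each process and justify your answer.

bisimilar

LTS(P): 20 reachable states
  u0 = (c.((0 + 0) | (0 + 0)) + (a.(0 + 0) + c.a.0) + a.(0 + 0)) | (b.c.c.0 + (b.(0 | 0))\{a,b}) → --a--▸ u1, --b--▸ u2, --c--▸ u3, --c--▸ u4
  u1 = (0 + 0) | (b.c.c.0 + (b.(0 | 0))\{a,b}) → --b--▸ u5
  u2 = (c.((0 + 0) | (0 + 0)) + (a.(0 + 0) + c.a.0) + a.(0 + 0)) | c.c.0 → --a--▸ u5, --c--▸ u6, --c--▸ u7, --c--▸ u8
  u3 = (0 + 0) | (0 + 0) | (b.c.c.0 + (b.(0 | 0))\{a,b}) → --b--▸ u6
  u4 = a.0 | (b.c.c.0 + (b.(0 | 0))\{a,b}) → --a--▸ u9, --b--▸ u8
  u5 = (0 + 0) | c.c.0 → --c--▸ u10
  u6 = (0 + 0) | (0 + 0) | c.c.0 → --c--▸ u11
  u7 = (c.((0 + 0) | (0 + 0)) + (a.(0 + 0) + c.a.0) + a.(0 + 0)) | c.0 → --a--▸ u10, --c--▸ u11, --c--▸ u12, --c--▸ u13
  u8 = a.0 | c.c.0 → --a--▸ u14, --c--▸ u13
  u9 = 0 | (b.c.c.0 + (b.(0 | 0))\{a,b}) → --b--▸ u14
  u10 = (0 + 0) | c.0 → --c--▸ u15
  u11 = (0 + 0) | (0 + 0) | c.0 → --c--▸ u16
  u12 = (c.((0 + 0) | (0 + 0)) + (a.(0 + 0) + c.a.0) + a.(0 + 0)) | 0 → --a--▸ u15, --c--▸ u16, --c--▸ u17
  u13 = a.0 | c.0 → --a--▸ u18, --c--▸ u17
  u14 = 0 | c.c.0 → --c--▸ u18
  u15 = (0 + 0) | 0 → ∅
  u16 = (0 + 0) | (0 + 0) | 0 → ∅
  u17 = a.0 | 0 → --a--▸ u19
  u18 = 0 | c.0 → --c--▸ u19
  u19 = 0 | 0 → ∅
LTS(Q): 20 reachable states
  v0 = (c.((0 + 0) | (0 + 0)) + (a.(0 + 0) + c.a.0)) | (b.c.c.0 + (b.(0 | 0))\{a,b}) → --a--▸ v1, --b--▸ v2, --c--▸ v3, --c--▸ v4
  v1 = (0 + 0) | (b.c.c.0 + (b.(0 | 0))\{a,b}) → --b--▸ v5
  v2 = (c.((0 + 0) | (0 + 0)) + (a.(0 + 0) + c.a.0)) | c.c.0 → --a--▸ v5, --c--▸ v6, --c--▸ v7, --c--▸ v8
  v3 = (0 + 0) | (0 + 0) | (b.c.c.0 + (b.(0 | 0))\{a,b}) → --b--▸ v6
  v4 = a.0 | (b.c.c.0 + (b.(0 | 0))\{a,b}) → --a--▸ v9, --b--▸ v8
  v5 = (0 + 0) | c.c.0 → --c--▸ v10
  v6 = (0 + 0) | (0 + 0) | c.c.0 → --c--▸ v11
  v7 = (c.((0 + 0) | (0 + 0)) + (a.(0 + 0) + c.a.0)) | c.0 → --a--▸ v10, --c--▸ v11, --c--▸ v12, --c--▸ v13
  v8 = a.0 | c.c.0 → --a--▸ v14, --c--▸ v13
  v9 = 0 | (b.c.c.0 + (b.(0 | 0))\{a,b}) → --b--▸ v14
  v10 = (0 + 0) | c.0 → --c--▸ v15
  v11 = (0 + 0) | (0 + 0) | c.0 → --c--▸ v16
  v12 = (c.((0 + 0) | (0 + 0)) + (a.(0 + 0) + c.a.0)) | 0 → --a--▸ v15, --c--▸ v16, --c--▸ v17
  v13 = a.0 | c.0 → --a--▸ v18, --c--▸ v17
  v14 = 0 | c.c.0 → --c--▸ v18
  v15 = (0 + 0) | 0 → ∅
  v16 = (0 + 0) | (0 + 0) | 0 → ∅
  v17 = a.0 | 0 → --a--▸ v19
  v18 = 0 | c.0 → --c--▸ v19
  v19 = 0 | 0 → ∅
Coarsest stable partition (strong bisimilarity classes):
  B0 = {u0, v0}
  B1 = {u4, v4}
  B2 = {u1, u3, u9, v1, v3, v9}
  B3 = {u14, u5, u6, v14, v5, v6}
  B4 = {u10, u11, u18, v10, v11, v18}
  B5 = {u15, u16, u19, v15, v16, v19}
  B6 = {u8, v8}
  B7 = {u13, v13}
  B8 = {u17, v17}
  B9 = {u2, v2}
  B10 = {u7, v7}
  B11 = {u12, v12}
u0 ∈ B0, v0 ∈ B0 → same block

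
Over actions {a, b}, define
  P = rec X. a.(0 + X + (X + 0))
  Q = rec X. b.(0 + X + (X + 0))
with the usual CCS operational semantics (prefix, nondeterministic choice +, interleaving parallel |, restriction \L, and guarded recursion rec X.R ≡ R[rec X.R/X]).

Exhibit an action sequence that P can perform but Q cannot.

a

LTS(P): 2 reachable states
  m0 = rec X. a.(0 + X + (X + 0)) has moves -a-> m1
  m1 = 0 + (rec X. a.(0 + X + (X + 0))) + ((rec X. a.(0 + X + (X + 0))) + 0) has moves -a-> m1
LTS(Q): 2 reachable states
  n0 = rec X. b.(0 + X + (X + 0)) has moves -b-> n1
  n1 = 0 + (rec X. b.(0 + X + (X + 0))) + ((rec X. b.(0 + X + (X + 0))) + 0) has moves -b-> n1
Executing a from P (initial set {m0}):
  step 1 (a): {m1}
  ✓ P
Executing a from Q (initial set {n0}):
  step 1 (a): ∅ (Q stuck)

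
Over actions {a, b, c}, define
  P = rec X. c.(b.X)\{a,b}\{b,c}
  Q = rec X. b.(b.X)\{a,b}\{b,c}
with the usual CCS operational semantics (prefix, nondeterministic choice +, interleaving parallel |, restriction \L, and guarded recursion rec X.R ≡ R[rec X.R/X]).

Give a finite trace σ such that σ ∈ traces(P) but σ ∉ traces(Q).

Reachable graph of P (2 states):
  m0 = rec X. c.(b.X)\{a,b}\{b,c} has moves =c=> m1
  m1 = (b.(rec X. c.(b.X)\{a,b}\{b,c}))\{a,b}\{b,c} has moves ∅
Reachable graph of Q (2 states):
  n0 = rec X. b.(b.X)\{a,b}\{b,c} has moves =b=> n1
  n1 = (b.(rec X. b.(b.X)\{a,b}\{b,c}))\{a,b}\{b,c} has moves ∅
Run σ = ⟨c⟩ on P: start {m0}
  step 1 (c): {m1}
  — P admits the full trace.
Run σ = ⟨c⟩ on Q: start {n0}
  step 1 (c): no successor for Q

c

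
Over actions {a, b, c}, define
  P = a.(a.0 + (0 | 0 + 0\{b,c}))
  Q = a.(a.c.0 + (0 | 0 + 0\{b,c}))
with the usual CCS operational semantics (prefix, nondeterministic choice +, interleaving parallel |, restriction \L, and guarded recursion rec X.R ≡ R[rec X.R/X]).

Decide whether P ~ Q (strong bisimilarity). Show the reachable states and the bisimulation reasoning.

NO

P's transition system — 3 states:
  u0 = a.(a.0 + (0 | 0 + 0\{b,c})) ⊢ -a-> u1
  u1 = a.0 + (0 | 0 + 0\{b,c}) ⊢ -a-> u2
  u2 = 0 ⊢ (no moves)
Q's transition system — 4 states:
  v0 = a.(a.c.0 + (0 | 0 + 0\{b,c})) ⊢ -a-> v1
  v1 = a.c.0 + (0 | 0 + 0\{b,c}) ⊢ -a-> v2
  v2 = c.0 ⊢ -c-> v3
  v3 = 0 ⊢ (no moves)
Coarsest stable partition (strong bisimilarity classes):
  B0 = {u0}
  B1 = {u1}
  B2 = {u2, v3}
  B3 = {v0}
  B4 = {v1}
  B5 = {v2}
u0 ∈ B0, v0 ∈ B3 → different blocks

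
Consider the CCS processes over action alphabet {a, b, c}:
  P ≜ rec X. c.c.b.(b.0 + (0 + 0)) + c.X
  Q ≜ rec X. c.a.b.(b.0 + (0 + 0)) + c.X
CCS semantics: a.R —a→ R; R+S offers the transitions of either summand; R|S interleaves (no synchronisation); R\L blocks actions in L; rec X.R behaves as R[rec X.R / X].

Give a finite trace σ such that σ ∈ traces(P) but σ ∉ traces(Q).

Reachable graph of P (5 states):
  m0 = rec X. c.c.b.(b.0 + (0 + 0)) + c.X :: ··c··> m0, ··c··> m1
  m1 = c.b.(b.0 + (0 + 0)) :: ··c··> m2
  m2 = b.(b.0 + (0 + 0)) :: ··b··> m3
  m3 = b.0 + (0 + 0) :: ··b··> m4
  m4 = 0 :: stopped
Reachable graph of Q (5 states):
  n0 = rec X. c.a.b.(b.0 + (0 + 0)) + c.X :: ··c··> n0, ··c··> n1
  n1 = a.b.(b.0 + (0 + 0)) :: ··a··> n2
  n2 = b.(b.0 + (0 + 0)) :: ··b··> n3
  n3 = b.0 + (0 + 0) :: ··b··> n4
  n4 = 0 :: stopped
Executing ccb from P (initial set {m0}):
  step 1 (c): {m0, m1}
  step 2 (c): {m0, m1, m2}
  step 3 (b): {m3}
  ✓ P
Executing ccb from Q (initial set {n0}):
  step 1 (c): {n0, n1}
  step 2 (c): {n0, n1}
  step 3 (b): no successor for Q

ccb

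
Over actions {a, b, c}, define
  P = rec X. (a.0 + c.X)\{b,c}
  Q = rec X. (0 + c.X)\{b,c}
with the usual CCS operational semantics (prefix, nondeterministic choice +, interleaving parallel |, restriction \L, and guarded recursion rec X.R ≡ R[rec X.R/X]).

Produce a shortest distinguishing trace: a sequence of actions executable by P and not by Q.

a

P's transition system — 2 states:
  s0 = rec X. (a.0 + c.X)\{b,c} has moves —a→ s1
  s1 = 0\{b,c} has moves deadlocked
Q's transition system — 1 states:
  t0 = rec X. (0 + c.X)\{b,c} has moves deadlocked
Run σ = ⟨a⟩ on P: start {s0}
  step 1 (a): {s1}
  — P admits the full trace.
Run σ = ⟨a⟩ on Q: start {t0}
  step 1 (a): ∅  — Q cannot continue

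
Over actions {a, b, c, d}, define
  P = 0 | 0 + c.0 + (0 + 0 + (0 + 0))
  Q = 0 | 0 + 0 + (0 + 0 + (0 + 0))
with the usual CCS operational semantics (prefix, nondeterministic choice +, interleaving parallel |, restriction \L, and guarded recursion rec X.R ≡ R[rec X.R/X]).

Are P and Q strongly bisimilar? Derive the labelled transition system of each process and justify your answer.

NO

LTS(P): 2 reachable states
  m0 = 0 | 0 + c.0 + (0 + 0 + (0 + 0)) | ··c··> m1
  m1 = 0 | stopped
LTS(Q): 1 reachable states
  n0 = 0 | 0 + 0 + (0 + 0 + (0 + 0)) | stopped
Bisimilarity quotient blocks:
  B0 = {m0}
  B1 = {m1, n0}
m0 ∈ B0, n0 ∈ B1 → different blocks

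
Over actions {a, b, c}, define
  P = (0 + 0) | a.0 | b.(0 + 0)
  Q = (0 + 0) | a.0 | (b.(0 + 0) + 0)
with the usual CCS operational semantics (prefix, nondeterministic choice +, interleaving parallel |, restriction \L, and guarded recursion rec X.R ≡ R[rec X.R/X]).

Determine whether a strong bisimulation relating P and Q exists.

P's transition system — 4 states:
  m0 = (0 + 0) | a.0 | b.(0 + 0) | =a=> m1, =b=> m2
  m1 = (0 + 0) | 0 | b.(0 + 0) | =b=> m3
  m2 = (0 + 0) | a.0 | (0 + 0) | =a=> m3
  m3 = (0 + 0) | 0 | (0 + 0) | stopped
Q's transition system — 4 states:
  n0 = (0 + 0) | a.0 | (b.(0 + 0) + 0) | =a=> n1, =b=> n2
  n1 = (0 + 0) | 0 | (b.(0 + 0) + 0) | =b=> n3
  n2 = (0 + 0) | a.0 | (0 + 0) | =a=> n3
  n3 = (0 + 0) | 0 | (0 + 0) | stopped
Bisimilarity quotient blocks:
  B0 = {m0, n0}
  B1 = {m1, n1}
  B2 = {m3, n3}
  B3 = {m2, n2}
m0 ∈ B0, n0 ∈ B0 → same block

YES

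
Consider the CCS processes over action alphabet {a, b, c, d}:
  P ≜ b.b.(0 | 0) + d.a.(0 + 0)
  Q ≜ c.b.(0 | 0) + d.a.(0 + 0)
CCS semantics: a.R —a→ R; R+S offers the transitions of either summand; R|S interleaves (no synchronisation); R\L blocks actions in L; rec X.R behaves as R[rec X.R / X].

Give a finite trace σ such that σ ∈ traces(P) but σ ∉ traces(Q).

b

P's transition system — 5 states:
  m0 = b.b.(0 | 0) + d.a.(0 + 0) → —b→ m1, —d→ m2
  m1 = b.(0 | 0) → —b→ m3
  m2 = a.(0 + 0) → —a→ m4
  m3 = 0 | 0 → ∅
  m4 = 0 + 0 → ∅
Q's transition system — 5 states:
  n0 = c.b.(0 | 0) + d.a.(0 + 0) → —c→ n1, —d→ n2
  n1 = b.(0 | 0) → —b→ n3
  n2 = a.(0 + 0) → —a→ n4
  n3 = 0 | 0 → ∅
  n4 = 0 + 0 → ∅
Executing b from P (initial set {m0}):
  [1] b ⇒ {m1}
  — P admits the full trace.
Executing b from Q (initial set {n0}):
  [1] b ⇒ no successor for Q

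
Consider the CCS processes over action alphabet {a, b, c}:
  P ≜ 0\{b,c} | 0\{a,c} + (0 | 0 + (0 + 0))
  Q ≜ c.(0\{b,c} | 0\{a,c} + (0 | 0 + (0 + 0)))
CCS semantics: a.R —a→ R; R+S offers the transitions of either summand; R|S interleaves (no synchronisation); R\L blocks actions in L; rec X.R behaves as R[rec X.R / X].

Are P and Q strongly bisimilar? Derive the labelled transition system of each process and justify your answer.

not bisimilar

Reachable graph of P (1 states):
  s0 = 0\{b,c} | 0\{a,c} + (0 | 0 + (0 + 0)) → ∅
Reachable graph of Q (2 states):
  t0 = c.(0\{b,c} | 0\{a,c} + (0 | 0 + (0 + 0))) → =c=> t1
  t1 = 0\{b,c} | 0\{a,c} + (0 | 0 + (0 + 0)) → ∅
Coarsest stable partition (strong bisimilarity classes):
  B0 = {s0, t1}
  B1 = {t0}
s0 ∈ B0, t0 ∈ B1 → different blocks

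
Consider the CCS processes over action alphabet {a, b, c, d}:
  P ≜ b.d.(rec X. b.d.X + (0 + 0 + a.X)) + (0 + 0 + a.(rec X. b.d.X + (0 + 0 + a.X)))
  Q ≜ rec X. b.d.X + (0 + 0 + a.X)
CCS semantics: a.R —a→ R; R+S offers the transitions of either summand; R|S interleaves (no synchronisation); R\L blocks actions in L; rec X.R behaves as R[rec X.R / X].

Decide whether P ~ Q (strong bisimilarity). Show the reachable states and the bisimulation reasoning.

P's transition system — 3 states:
  s0 = b.d.(rec X. b.d.X + (0 + 0 + a.X)) + (0 + 0 + a.(rec X. b.d.X + (0 + 0 + a.X))) | -a-> s1, -b-> s2
  s1 = rec X. b.d.X + (0 + 0 + a.X) | -a-> s1, -b-> s2
  s2 = d.(rec X. b.d.X + (0 + 0 + a.X)) | -d-> s1
Q's transition system — 2 states:
  t0 = rec X. b.d.X + (0 + 0 + a.X) | -a-> t0, -b-> t1
  t1 = d.(rec X. b.d.X + (0 + 0 + a.X)) | -d-> t0
Partition-refinement fixed point:
  B0 = {s0, s1, t0}
  B1 = {s2, t1}
s0 ∈ B0, t0 ∈ B0 → same block

P ~ Q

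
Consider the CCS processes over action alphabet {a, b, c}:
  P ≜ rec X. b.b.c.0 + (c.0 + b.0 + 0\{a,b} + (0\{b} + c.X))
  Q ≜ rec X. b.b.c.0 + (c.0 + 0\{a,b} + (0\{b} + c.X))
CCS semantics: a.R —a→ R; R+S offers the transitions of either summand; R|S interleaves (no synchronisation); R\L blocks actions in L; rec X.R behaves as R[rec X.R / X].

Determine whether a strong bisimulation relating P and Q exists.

P's transition system — 4 states:
  m0 = rec X. b.b.c.0 + (c.0 + b.0 + 0\{a,b} + (0\{b} + c.X)) ⊢ -b-> m1, -b-> m2, -c-> m0, -c-> m1
  m1 = 0 ⊢ (no moves)
  m2 = b.c.0 ⊢ -b-> m3
  m3 = c.0 ⊢ -c-> m1
Q's transition system — 4 states:
  n0 = rec X. b.b.c.0 + (c.0 + 0\{a,b} + (0\{b} + c.X)) ⊢ -b-> n1, -c-> n0, -c-> n2
  n1 = b.c.0 ⊢ -b-> n3
  n2 = 0 ⊢ (no moves)
  n3 = c.0 ⊢ -c-> n2
Coarsest stable partition (strong bisimilarity classes):
  B0 = {m0}
  B1 = {m2, n1}
  B2 = {m3, n3}
  B3 = {m1, n2}
  B4 = {n0}
m0 ∈ B0, n0 ∈ B4 → different blocks

NO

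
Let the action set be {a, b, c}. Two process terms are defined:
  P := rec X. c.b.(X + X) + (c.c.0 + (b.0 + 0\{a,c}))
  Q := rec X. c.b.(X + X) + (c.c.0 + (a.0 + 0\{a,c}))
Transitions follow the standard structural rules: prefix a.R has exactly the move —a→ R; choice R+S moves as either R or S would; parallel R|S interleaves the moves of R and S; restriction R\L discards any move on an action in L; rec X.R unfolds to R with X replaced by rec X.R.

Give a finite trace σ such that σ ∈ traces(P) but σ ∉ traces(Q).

LTS(P): 5 reachable states
  s0 = rec X. c.b.(X + X) + (c.c.0 + (b.0 + 0\{a,c})) | --b--▸ s1, --c--▸ s2, --c--▸ s3
  s1 = 0 | stopped
  s2 = b.((rec X. c.b.(X + X) + (c.c.0 + (b.0 + 0\{a,c}))) + (rec X. c.b.(X + X) + (c.c.0 + (b.0 + 0\{a,c})))) | --b--▸ s4
  s3 = c.0 | --c--▸ s1
  s4 = (rec X. c.b.(X + X) + (c.c.0 + (b.0 + 0\{a,c}))) + (rec X. c.b.(X + X) + (c.c.0 + (b.0 + 0\{a,c}))) | --b--▸ s1, --c--▸ s2, --c--▸ s3
LTS(Q): 5 reachable states
  t0 = rec X. c.b.(X + X) + (c.c.0 + (a.0 + 0\{a,c})) | --a--▸ t1, --c--▸ t2, --c--▸ t3
  t1 = 0 | stopped
  t2 = b.((rec X. c.b.(X + X) + (c.c.0 + (a.0 + 0\{a,c}))) + (rec X. c.b.(X + X) + (c.c.0 + (a.0 + 0\{a,c})))) | --b--▸ t4
  t3 = c.0 | --c--▸ t1
  t4 = (rec X. c.b.(X + X) + (c.c.0 + (a.0 + 0\{a,c}))) + (rec X. c.b.(X + X) + (c.c.0 + (a.0 + 0\{a,c}))) | --a--▸ t1, --c--▸ t2, --c--▸ t3
Executing b from P (initial set {s0}):
  step 1 (b): {s1}
  — P admits the full trace.
Executing b from Q (initial set {t0}):
  step 1 (b): ∅ (Q stuck)

b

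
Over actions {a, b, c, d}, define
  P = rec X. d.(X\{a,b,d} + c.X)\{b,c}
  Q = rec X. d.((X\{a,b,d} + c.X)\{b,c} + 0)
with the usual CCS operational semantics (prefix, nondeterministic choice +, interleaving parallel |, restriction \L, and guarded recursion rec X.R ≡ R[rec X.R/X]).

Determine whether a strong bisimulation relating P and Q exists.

LTS(P): 2 reachable states
  p0 = rec X. d.(X\{a,b,d} + c.X)\{b,c} :: -d-> p1
  p1 = ((rec X. d.(X\{a,b,d} + c.X)\{b,c})\{a,b,d} + c.(rec X. d.(X\{a,b,d} + c.X)\{b,c}))\{b,c} :: deadlocked
LTS(Q): 2 reachable states
  q0 = rec X. d.((X\{a,b,d} + c.X)\{b,c} + 0) :: -d-> q1
  q1 = ((rec X. d.((X\{a,b,d} + c.X)\{b,c} + 0))\{a,b,d} + c.(rec X. d.((X\{a,b,d} + c.X)\{b,c} + 0)))\{b,c} + 0 :: deadlocked
Partition-refinement fixed point:
  B0 = {p0, q0}
  B1 = {p1, q1}
p0 ∈ B0, q0 ∈ B0 → same block

P ~ Q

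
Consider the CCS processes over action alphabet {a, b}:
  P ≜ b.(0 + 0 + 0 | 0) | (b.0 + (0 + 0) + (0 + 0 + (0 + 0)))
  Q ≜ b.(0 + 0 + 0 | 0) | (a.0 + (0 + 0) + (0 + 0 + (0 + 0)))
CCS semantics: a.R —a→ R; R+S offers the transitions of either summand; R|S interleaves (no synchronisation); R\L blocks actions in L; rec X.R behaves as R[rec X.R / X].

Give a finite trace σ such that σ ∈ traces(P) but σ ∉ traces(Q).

Reachable graph of P (4 states):
  m0 = b.(0 + 0 + 0 | 0) | (b.0 + (0 + 0) + (0 + 0 + (0 + 0))) | -b-> m1, -b-> m2
  m1 = (0 + 0 + 0 | 0) | (b.0 + (0 + 0) + (0 + 0 + (0 + 0))) | -b-> m3
  m2 = b.(0 + 0 + 0 | 0) | 0 | -b-> m3
  m3 = (0 + 0 + 0 | 0) | 0 | deadlocked
Reachable graph of Q (4 states):
  n0 = b.(0 + 0 + 0 | 0) | (a.0 + (0 + 0) + (0 + 0 + (0 + 0))) | -a-> n1, -b-> n2
  n1 = b.(0 + 0 + 0 | 0) | 0 | -b-> n3
  n2 = (0 + 0 + 0 | 0) | (a.0 + (0 + 0) + (0 + 0 + (0 + 0))) | -a-> n3
  n3 = (0 + 0 + 0 | 0) | 0 | deadlocked
Executing bb from P (initial set {m0}):
  [1] b ⇒ {m1, m2}
  [2] b ⇒ {m3}
  ✓ P
Executing bb from Q (initial set {n0}):
  [1] b ⇒ {n2}
  [2] b ⇒ no successor for Q

bb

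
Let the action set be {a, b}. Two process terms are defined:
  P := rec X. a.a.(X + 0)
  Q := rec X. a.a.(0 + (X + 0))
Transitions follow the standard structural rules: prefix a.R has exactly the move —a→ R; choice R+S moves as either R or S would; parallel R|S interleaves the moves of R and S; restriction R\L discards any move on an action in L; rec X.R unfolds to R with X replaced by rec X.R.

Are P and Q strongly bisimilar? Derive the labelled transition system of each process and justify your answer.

P's transition system — 3 states:
  s0 = rec X. a.a.(X + 0) :: —a→ s1
  s1 = a.((rec X. a.a.(X + 0)) + 0) :: —a→ s2
  s2 = (rec X. a.a.(X + 0)) + 0 :: —a→ s1
Q's transition system — 3 states:
  t0 = rec X. a.a.(0 + (X + 0)) :: —a→ t1
  t1 = a.(0 + ((rec X. a.a.(0 + (X + 0))) + 0)) :: —a→ t2
  t2 = 0 + ((rec X. a.a.(0 + (X + 0))) + 0) :: —a→ t1
Partition-refinement fixed point:
  B0 = {s0, s1, s2, t0, t1, t2}
s0 ∈ B0, t0 ∈ B0 → same block

YES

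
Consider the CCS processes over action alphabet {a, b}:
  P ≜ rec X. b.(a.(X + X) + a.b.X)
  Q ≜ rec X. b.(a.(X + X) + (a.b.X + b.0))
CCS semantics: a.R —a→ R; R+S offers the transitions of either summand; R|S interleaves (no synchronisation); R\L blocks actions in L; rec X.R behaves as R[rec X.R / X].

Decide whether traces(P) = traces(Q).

NO — witness ⟨bb⟩

Reachable graph of P (4 states):
  m0 = rec X. b.(a.(X + X) + a.b.X) → =b=> m1
  m1 = a.((rec X. b.(a.(X + X) + a.b.X)) + (rec X. b.(a.(X + X) + a.b.X))) + a.b.(rec X. b.(a.(X + X) + a.b.X)) → =a=> m2, =a=> m3
  m2 = (rec X. b.(a.(X + X) + a.b.X)) + (rec X. b.(a.(X + X) + a.b.X)) → =b=> m1
  m3 = b.(rec X. b.(a.(X + X) + a.b.X)) → =b=> m0
Reachable graph of Q (5 states):
  n0 = rec X. b.(a.(X + X) + (a.b.X + b.0)) → =b=> n1
  n1 = a.((rec X. b.(a.(X + X) + (a.b.X + b.0))) + (rec X. b.(a.(X + X) + (a.b.X + b.0)))) + (a.b.(rec X. b.(a.(X + X) + (a.b.X + b.0))) + b.0) → =a=> n2, =a=> n3, =b=> n4
  n2 = (rec X. b.(a.(X + X) + (a.b.X + b.0))) + (rec X. b.(a.(X + X) + (a.b.X + b.0))) → =b=> n1
  n3 = b.(rec X. b.(a.(X + X) + (a.b.X + b.0))) → =b=> n0
  n4 = 0 → ·
Executing bb from Q (initial set {n0}):
  after b @ step 1: {n1}
  after b @ step 2: {n4}
  Q completes σ.
Executing bb from P (initial set {m0}):
  after b @ step 1: {m1}
  after b @ step 2: ∅ (P stuck)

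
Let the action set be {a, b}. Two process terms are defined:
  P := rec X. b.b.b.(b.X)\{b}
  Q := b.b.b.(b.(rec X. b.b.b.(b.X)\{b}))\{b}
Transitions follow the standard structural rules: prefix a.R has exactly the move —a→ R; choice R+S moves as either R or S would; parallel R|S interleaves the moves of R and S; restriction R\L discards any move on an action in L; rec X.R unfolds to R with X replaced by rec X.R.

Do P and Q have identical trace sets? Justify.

trace-equivalent

P's transition system — 4 states:
  p0 = rec X. b.b.b.(b.X)\{b} :: ··b··> p1
  p1 = b.b.(b.(rec X. b.b.b.(b.X)\{b}))\{b} :: ··b··> p2
  p2 = b.(b.(rec X. b.b.b.(b.X)\{b}))\{b} :: ··b··> p3
  p3 = (b.(rec X. b.b.b.(b.X)\{b}))\{b} :: stopped
Q's transition system — 4 states:
  q0 = b.b.b.(b.(rec X. b.b.b.(b.X)\{b}))\{b} :: ··b··> q1
  q1 = b.b.(b.(rec X. b.b.b.(b.X)\{b}))\{b} :: ··b··> q2
  q2 = b.(b.(rec X. b.b.b.(b.X)\{b}))\{b} :: ··b··> q3
  q3 = (b.(rec X. b.b.b.(b.X)\{b}))\{b} :: stopped
Partition-refinement fixed point:
  B0 = {p0, q0}
  B1 = {p1, q1}
  B2 = {p2, q2}
  B3 = {p3, q3}
p0 ∈ B0, q0 ∈ B0 → same block
Bisimilar ⇒ trace-equivalent.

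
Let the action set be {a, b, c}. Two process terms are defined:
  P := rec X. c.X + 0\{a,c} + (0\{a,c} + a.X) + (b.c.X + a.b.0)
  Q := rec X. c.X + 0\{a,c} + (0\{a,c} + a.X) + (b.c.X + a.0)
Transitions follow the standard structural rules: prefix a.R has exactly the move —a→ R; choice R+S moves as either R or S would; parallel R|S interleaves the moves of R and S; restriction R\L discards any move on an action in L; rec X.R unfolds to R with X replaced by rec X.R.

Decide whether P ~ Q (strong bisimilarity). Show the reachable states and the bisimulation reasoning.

LTS(P): 4 reachable states
  m0 = rec X. c.X + 0\{a,c} + (0\{a,c} + a.X) + (b.c.X + a.b.0) → =a=> m0, =a=> m1, =b=> m2, =c=> m0
  m1 = b.0 → =b=> m3
  m2 = c.(rec X. c.X + 0\{a,c} + (0\{a,c} + a.X) + (b.c.X + a.b.0)) → =c=> m0
  m3 = 0 → stopped
LTS(Q): 3 reachable states
  n0 = rec X. c.X + 0\{a,c} + (0\{a,c} + a.X) + (b.c.X + a.0) → =a=> n0, =a=> n1, =b=> n2, =c=> n0
  n1 = 0 → stopped
  n2 = c.(rec X. c.X + 0\{a,c} + (0\{a,c} + a.X) + (b.c.X + a.0)) → =c=> n0
Partition-refinement fixed point:
  B0 = {m0}
  B1 = {m1}
  B2 = {m3, n1}
  B3 = {m2}
  B4 = {n0}
  B5 = {n2}
m0 ∈ B0, n0 ∈ B4 → different blocks

P ≁ Q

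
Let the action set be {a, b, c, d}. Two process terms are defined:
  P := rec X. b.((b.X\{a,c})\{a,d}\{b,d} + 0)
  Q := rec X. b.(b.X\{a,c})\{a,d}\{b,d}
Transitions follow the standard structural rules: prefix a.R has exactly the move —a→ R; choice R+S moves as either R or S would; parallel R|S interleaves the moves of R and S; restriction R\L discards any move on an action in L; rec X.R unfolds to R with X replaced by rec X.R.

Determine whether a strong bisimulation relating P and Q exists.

LTS(P): 2 reachable states
  u0 = rec X. b.((b.X\{a,c})\{a,d}\{b,d} + 0) has moves --b--▸ u1
  u1 = (b.(rec X. b.((b.X\{a,c})\{a,d}\{b,d} + 0))\{a,c})\{a,d}\{b,d} + 0 has moves (no moves)
LTS(Q): 2 reachable states
  v0 = rec X. b.(b.X\{a,c})\{a,d}\{b,d} has moves --b--▸ v1
  v1 = (b.(rec X. b.(b.X\{a,c})\{a,d}\{b,d})\{a,c})\{a,d}\{b,d} has moves (no moves)
Coarsest stable partition (strong bisimilarity classes):
  B0 = {u0, v0}
  B1 = {u1, v1}
u0 ∈ B0, v0 ∈ B0 → same block

YES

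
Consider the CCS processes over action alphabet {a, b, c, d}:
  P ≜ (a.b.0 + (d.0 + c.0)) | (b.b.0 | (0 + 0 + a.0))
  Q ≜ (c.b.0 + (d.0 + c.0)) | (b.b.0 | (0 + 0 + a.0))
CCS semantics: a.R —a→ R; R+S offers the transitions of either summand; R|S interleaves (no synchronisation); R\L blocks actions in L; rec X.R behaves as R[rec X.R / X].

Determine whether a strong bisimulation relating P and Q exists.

P ≁ Q

P's transition system — 18 states:
  s0 = (a.b.0 + (d.0 + c.0)) | (b.b.0 | (0 + 0 + a.0)) → --a--▸ s1, --a--▸ s2, --b--▸ s3, --c--▸ s4, --d--▸ s4
  s1 = (a.b.0 + (d.0 + c.0)) | (b.b.0 | 0) → --a--▸ s5, --b--▸ s6, --c--▸ s7, --d--▸ s7
  s2 = b.0 | (b.b.0 | (0 + 0 + a.0)) → --a--▸ s5, --b--▸ s4, --b--▸ s8
  s3 = (a.b.0 + (d.0 + c.0)) | (b.0 | (0 + 0 + a.0)) → --a--▸ s6, --a--▸ s8, --b--▸ s9, --c--▸ s10, --d--▸ s10
  s4 = 0 | (b.b.0 | (0 + 0 + a.0)) → --a--▸ s7, --b--▸ s10
  s5 = b.0 | (b.b.0 | 0) → --b--▸ s11, --b--▸ s7
  s6 = (a.b.0 + (d.0 + c.0)) | (b.0 | 0) → --a--▸ s11, --b--▸ s12, --c--▸ s13, --d--▸ s13
  s7 = 0 | (b.b.0 | 0) → --b--▸ s13
  s8 = b.0 | (b.0 | (0 + 0 + a.0)) → --a--▸ s11, --b--▸ s10, --b--▸ s14
  s9 = (a.b.0 + (d.0 + c.0)) | (0 | (0 + 0 + a.0)) → --a--▸ s12, --a--▸ s14, --c--▸ s15, --d--▸ s15
  s10 = 0 | (b.0 | (0 + 0 + a.0)) → --a--▸ s13, --b--▸ s15
  s11 = b.0 | (b.0 | 0) → --b--▸ s13, --b--▸ s16
  s12 = (a.b.0 + (d.0 + c.0)) | (0 | 0) → --a--▸ s16, --c--▸ s17, --d--▸ s17
  s13 = 0 | (b.0 | 0) → --b--▸ s17
  s14 = b.0 | (0 | (0 + 0 + a.0)) → --a--▸ s16, --b--▸ s15
  s15 = 0 | (0 | (0 + 0 + a.0)) → --a--▸ s17
  s16 = b.0 | (0 | 0) → --b--▸ s17
  s17 = 0 | (0 | 0) → deadlocked
Q's transition system — 18 states:
  t0 = (c.b.0 + (d.0 + c.0)) | (b.b.0 | (0 + 0 + a.0)) → --a--▸ t1, --b--▸ t2, --c--▸ t3, --c--▸ t4, --d--▸ t3
  t1 = (c.b.0 + (d.0 + c.0)) | (b.b.0 | 0) → --b--▸ t5, --c--▸ t6, --c--▸ t7, --d--▸ t6
  t2 = (c.b.0 + (d.0 + c.0)) | (b.0 | (0 + 0 + a.0)) → --a--▸ t5, --b--▸ t8, --c--▸ t10, --c--▸ t9, --d--▸ t9
  t3 = 0 | (b.b.0 | (0 + 0 + a.0)) → --a--▸ t6, --b--▸ t9
  t4 = b.0 | (b.b.0 | (0 + 0 + a.0)) → --a--▸ t7, --b--▸ t10, --b--▸ t3
  t5 = (c.b.0 + (d.0 + c.0)) | (b.0 | 0) → --b--▸ t11, --c--▸ t12, --c--▸ t13, --d--▸ t12
  t6 = 0 | (b.b.0 | 0) → --b--▸ t12
  t7 = b.0 | (b.b.0 | 0) → --b--▸ t13, --b--▸ t6
  t8 = (c.b.0 + (d.0 + c.0)) | (0 | (0 + 0 + a.0)) → --a--▸ t11, --c--▸ t14, --c--▸ t15, --d--▸ t14
  t9 = 0 | (b.0 | (0 + 0 + a.0)) → --a--▸ t12, --b--▸ t14
  t10 = b.0 | (b.0 | (0 + 0 + a.0)) → --a--▸ t13, --b--▸ t15, --b--▸ t9
  t11 = (c.b.0 + (d.0 + c.0)) | (0 | 0) → --c--▸ t16, --c--▸ t17, --d--▸ t16
  t12 = 0 | (b.0 | 0) → --b--▸ t16
  t13 = b.0 | (b.0 | 0) → --b--▸ t12, --b--▸ t17
  t14 = 0 | (0 | (0 + 0 + a.0)) → --a--▸ t16
  t15 = b.0 | (0 | (0 + 0 + a.0)) → --a--▸ t17, --b--▸ t14
  t16 = 0 | (0 | 0) → deadlocked
  t17 = b.0 | (0 | 0) → --b--▸ t16
Bisimilarity quotient blocks:
  B0 = {s0}
  B1 = {s1}
  B2 = {s11, s7, t13, t6}
  B3 = {s13, s16, t12, t17}
  B4 = {s17, t16}
  B5 = {s5, t7}
  B6 = {s6}
  B7 = {s12}
  B8 = {s3}
  B9 = {s9}
  B10 = {s15, t14}
  B11 = {s10, s14, t15, t9}
  B12 = {s4, s8, t10, t3}
  B13 = {s2, t4}
  B14 = {t0}
  B15 = {t2}
  B16 = {t8}
  B17 = {t11}
  B18 = {t5}
  B19 = {t1}
s0 ∈ B0, t0 ∈ B14 → different blocks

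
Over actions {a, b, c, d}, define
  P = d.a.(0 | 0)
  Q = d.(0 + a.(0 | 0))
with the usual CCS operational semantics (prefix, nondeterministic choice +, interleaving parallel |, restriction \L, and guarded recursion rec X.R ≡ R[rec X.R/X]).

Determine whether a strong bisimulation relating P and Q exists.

Reachable graph of P (3 states):
  m0 = d.a.(0 | 0) :: —d→ m1
  m1 = a.(0 | 0) :: —a→ m2
  m2 = 0 | 0 :: (no moves)
Reachable graph of Q (3 states):
  n0 = d.(0 + a.(0 | 0)) :: —d→ n1
  n1 = 0 + a.(0 | 0) :: —a→ n2
  n2 = 0 | 0 :: (no moves)
Coarsest stable partition (strong bisimilarity classes):
  B0 = {m0, n0}
  B1 = {m1, n1}
  B2 = {m2, n2}
m0 ∈ B0, n0 ∈ B0 → same block

YES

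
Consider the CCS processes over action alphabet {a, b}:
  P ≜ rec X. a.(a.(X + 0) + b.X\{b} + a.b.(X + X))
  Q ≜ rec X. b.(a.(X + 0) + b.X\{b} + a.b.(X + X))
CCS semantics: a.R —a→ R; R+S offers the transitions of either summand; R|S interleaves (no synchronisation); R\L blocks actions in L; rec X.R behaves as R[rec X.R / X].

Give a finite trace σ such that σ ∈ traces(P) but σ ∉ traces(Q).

a

P's transition system — 9 states:
  m0 = rec X. a.(a.(X + 0) + b.X\{b} + a.b.(X + X)) | =a=> m1
  m1 = a.((rec X. a.(a.(X + 0) + b.X\{b} + a.b.(X + X))) + 0) + b.(rec X. a.(a.(X + 0) + b.X\{b} + a.b.(X + X)))\{b} + a.b.((rec X. a.(a.(X + 0) + b.X\{b} + a.b.(X + X))) + (rec X. a.(a.(X + 0) + b.X\{b} + a.b.(X + X)))) | =a=> m2, =a=> m3, =b=> m4
  m2 = (rec X. a.(a.(X + 0) + b.X\{b} + a.b.(X + X))) + 0 | =a=> m1
  m3 = b.((rec X. a.(a.(X + 0) + b.X\{b} + a.b.(X + X))) + (rec X. a.(a.(X + 0) + b.X\{b} + a.b.(X + X)))) | =b=> m5
  m4 = (rec X. a.(a.(X + 0) + b.X\{b} + a.b.(X + X)))\{b} | =a=> m6
  m5 = (rec X. a.(a.(X + 0) + b.X\{b} + a.b.(X + X))) + (rec X. a.(a.(X + 0) + b.X\{b} + a.b.(X + X))) | =a=> m1
  m6 = (a.((rec X. a.(a.(X + 0) + b.X\{b} + a.b.(X + X))) + 0) + b.(rec X. a.(a.(X + 0) + b.X\{b} + a.b.(X + X)))\{b} + a.b.((rec X. a.(a.(X + 0) + b.X\{b} + a.b.(X + X))) + (rec X. a.(a.(X + 0) + b.X\{b} + a.b.(X + X)))))\{b} | =a=> m7, =a=> m8
  m7 = ((rec X. a.(a.(X + 0) + b.X\{b} + a.b.(X + X))) + 0)\{b} | =a=> m6
  m8 = (b.((rec X. a.(a.(X + 0) + b.X\{b} + a.b.(X + X))) + (rec X. a.(a.(X + 0) + b.X\{b} + a.b.(X + X)))))\{b} | deadlocked
Q's transition system — 6 states:
  n0 = rec X. b.(a.(X + 0) + b.X\{b} + a.b.(X + X)) | =b=> n1
  n1 = a.((rec X. b.(a.(X + 0) + b.X\{b} + a.b.(X + X))) + 0) + b.(rec X. b.(a.(X + 0) + b.X\{b} + a.b.(X + X)))\{b} + a.b.((rec X. b.(a.(X + 0) + b.X\{b} + a.b.(X + X))) + (rec X. b.(a.(X + 0) + b.X\{b} + a.b.(X + X)))) | =a=> n2, =a=> n3, =b=> n4
  n2 = (rec X. b.(a.(X + 0) + b.X\{b} + a.b.(X + X))) + 0 | =b=> n1
  n3 = b.((rec X. b.(a.(X + 0) + b.X\{b} + a.b.(X + X))) + (rec X. b.(a.(X + 0) + b.X\{b} + a.b.(X + X)))) | =b=> n5
  n4 = (rec X. b.(a.(X + 0) + b.X\{b} + a.b.(X + X)))\{b} | deadlocked
  n5 = (rec X. b.(a.(X + 0) + b.X\{b} + a.b.(X + X))) + (rec X. b.(a.(X + 0) + b.X\{b} + a.b.(X + X))) | =b=> n1
Executing a from P (initial set {m0}):
  after a @ step 1: {m1}
  ✓ P
Executing a from Q (initial set {n0}):
  after a @ step 1: no successor for Q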